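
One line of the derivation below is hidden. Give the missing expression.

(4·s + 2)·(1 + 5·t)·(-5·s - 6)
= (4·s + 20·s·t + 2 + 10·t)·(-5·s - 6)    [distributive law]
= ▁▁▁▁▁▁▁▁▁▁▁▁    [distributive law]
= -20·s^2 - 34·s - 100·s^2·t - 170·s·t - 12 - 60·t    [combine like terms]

After distributive law, the bracketed line is:

-20·s^2 - 24·s - 100·s^2·t - 120·s·t - 10·s - 12 - 50·s·t - 60·t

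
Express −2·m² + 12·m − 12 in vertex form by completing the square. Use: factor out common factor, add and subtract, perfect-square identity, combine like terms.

−2·m² + 12·m − 12
= −2(m² − 6·m) − 12    [factor out -2 from the m-terms]
= −2(m² − 6·m + 9 − 9) − 12    [add and subtract 9 inside the bracket]
= −2(m − 3)² + 18 − 12    [perfect-square identity]
= −2(m − 3)² + 6    [combine constants]

−2(m − 3)² + 6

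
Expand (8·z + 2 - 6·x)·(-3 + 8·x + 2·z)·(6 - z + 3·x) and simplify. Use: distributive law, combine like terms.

-114·z + 116·z^2 + 218·x·z - 4·x·z^2 + 204·x^2·z - 16·z^3 - 36 + 186·x - 186·x^2 - 144·x^3

(8·z + 2 - 6·x)·(-3 + 8·x + 2·z)·(6 - z + 3·x)
= (-24·z + 64·x·z + 16·z^2 - 6 + 16·x + 4·z + 18·x - 48·x^2 - 12·x·z)·(6 - z + 3·x)    [distributive law]
= (-20·z + 52·x·z + 16·z^2 - 6 + 34·x - 48·x^2)·(6 - z + 3·x)    [combine like terms]
= -120·z + 20·z^2 - 60·x·z + 312·x·z - 52·x·z^2 + 156·x^2·z + 96·z^2 - 16·z^3 + 48·x·z^2 - 36 + 6·z - 18·x + 204·x - 34·x·z + 102·x^2 - 288·x^2 + 48·x^2·z - 144·x^3    [distributive law]
= -114·z + 116·z^2 + 218·x·z - 4·x·z^2 + 204·x^2·z - 16·z^3 - 36 + 186·x - 186·x^2 - 144·x^3    [combine like terms]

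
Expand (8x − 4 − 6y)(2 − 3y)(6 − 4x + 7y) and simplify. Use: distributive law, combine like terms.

(8x − 4 − 6y)(2 − 3y)(6 − 4x + 7y)
= (16x − 24xy − 8 + 12y − 12y + 18y^2)(6 − 4x + 7y)    [distributive law]
= (16x − 24xy − 8 + 18y^2)(6 − 4x + 7y)    [combine like terms]
= 96x − 64x^2 + 112xy − 144xy + 96x^2y − 168xy^2 − 48 + 32x − 56y + 108y^2 − 72xy^2 + 126y^3    [distributive law]
= 128x − 64x^2 − 32xy + 96x^2y − 240xy^2 − 48 − 56y + 108y^2 + 126y^3    [combine like terms]

128x − 64x^2 − 32xy + 96x^2y − 240xy^2 − 48 − 56y + 108y^2 + 126y^3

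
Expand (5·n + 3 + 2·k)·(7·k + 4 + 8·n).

(5·n + 3 + 2·k)·(7·k + 4 + 8·n)
= 35·k·n + 20·n + 40·n^2 + 21·k + 12 + 24·n + 14·k^2 + 8·k + 16·k·n    [distributive law]
= 51·k·n + 44·n + 40·n^2 + 29·k + 12 + 14·k^2    [combine like terms]

51·k·n + 44·n + 40·n^2 + 29·k + 12 + 14·k^2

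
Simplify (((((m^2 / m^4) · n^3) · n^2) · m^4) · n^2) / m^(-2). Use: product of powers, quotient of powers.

m^4n^7

(((((m^2 / m^4) · n^3) · n^2) · m^4) · n^2) / m^(-2)
= ((((m^(-2) · n^3) · n^2) · m^4) · n^2) / m^(-2)    [quotient of powers]
= m^4n^7    [quotient of powers; product of powers]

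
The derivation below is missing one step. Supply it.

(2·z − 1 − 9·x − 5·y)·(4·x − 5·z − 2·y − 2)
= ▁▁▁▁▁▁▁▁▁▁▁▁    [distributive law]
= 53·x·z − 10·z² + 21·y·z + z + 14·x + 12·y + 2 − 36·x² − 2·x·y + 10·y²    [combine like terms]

By distributive law:

8·x·z − 10·z² − 4·y·z − 4·z − 4·x + 5·z + 2·y + 2 − 36·x² + 45·x·z + 18·x·y + 18·x − 20·x·y + 25·y·z + 10·y² + 10·y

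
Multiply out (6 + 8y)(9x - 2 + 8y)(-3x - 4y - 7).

(6 + 8y)(9x - 2 + 8y)(-3x - 4y - 7)
= (54x - 12 + 48y + 72xy - 16y + 64y^2)(-3x - 4y - 7)    [distributive law]
= (54x - 12 + 32y + 72xy + 64y^2)(-3x - 4y - 7)    [combine like terms]
= -162x^2 - 216xy - 378x + 36x + 48y + 84 - 96xy - 128y^2 - 224y - 216x^2y - 288xy^2 - 504xy - 192xy^2 - 256y^3 - 448y^2    [distributive law]
= -162x^2 - 816xy - 342x - 176y + 84 - 576y^2 - 216x^2y - 480xy^2 - 256y^3    [combine like terms]

-162x^2 - 816xy - 342x - 176y + 84 - 576y^2 - 216x^2y - 480xy^2 - 256y^3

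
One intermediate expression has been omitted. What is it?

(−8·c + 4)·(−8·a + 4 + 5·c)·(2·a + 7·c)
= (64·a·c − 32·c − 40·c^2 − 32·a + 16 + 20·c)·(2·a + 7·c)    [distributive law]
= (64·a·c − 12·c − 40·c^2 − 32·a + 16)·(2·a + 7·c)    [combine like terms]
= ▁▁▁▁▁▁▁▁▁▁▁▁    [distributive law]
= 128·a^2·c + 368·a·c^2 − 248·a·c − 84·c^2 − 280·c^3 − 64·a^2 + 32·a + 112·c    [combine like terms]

By distributive law:

128·a^2·c + 448·a·c^2 − 24·a·c − 84·c^2 − 80·a·c^2 − 280·c^3 − 64·a^2 − 224·a·c + 32·a + 112·c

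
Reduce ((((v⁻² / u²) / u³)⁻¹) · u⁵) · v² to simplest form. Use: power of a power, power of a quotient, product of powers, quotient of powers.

((((v⁻² / u²) / u³)⁻¹) · u⁵) · v²
= ((((v⁻² / u²)⁻¹) / ((u³)⁻¹)) · u⁵) · v²    [power of a quotient]
= (((((v⁻²)⁻¹) / ((u²)⁻¹)) / ((u³)⁻¹)) · u⁵) · v²    [power of a quotient]
= (((v² / ((u²)⁻¹)) / ((u³)⁻¹)) · u⁵) · v²    [power of a power]
= (((v² / u⁻²) / ((u³)⁻¹)) · u⁵) · v²    [power of a power]
= (((v² / u⁻²) / u⁻³) · u⁵) · v²    [power of a power]
= u¹⁰v⁴    [quotient of powers; product of powers]

u¹⁰v⁴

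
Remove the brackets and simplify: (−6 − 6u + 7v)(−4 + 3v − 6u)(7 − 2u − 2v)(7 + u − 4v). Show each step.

1176 + 2772u − 3262v + 1296u^2 − 4994uv + 3153v^2 − 640u^2v + 2577uv^2 − 1250v^3 − 372u^3 + 336u^3v − 114u^2v^2 − 354uv^3 − 72u^4 + 168v^4

(−6 − 6u + 7v)(−4 + 3v − 6u)(7 − 2u − 2v)(7 + u − 4v)
= (24 − 18v + 36u + 24u − 18uv + 36u^2 − 28v + 21v^2 − 42uv)(7 − 2u − 2v)(7 + u − 4v)    [distributive law]
= (24 − 46v + 60u − 60uv + 36u^2 + 21v^2)(7 − 2u − 2v)(7 + u − 4v)    [combine like terms]
= (168 − 48u − 48v − 322v + 92uv + 92v^2 + 420u − 120u^2 − 120uv − 420uv + 120u^2v + 120uv^2 + 252u^2 − 72u^3 − 72u^2v + 147v^2 − 42uv^2 − 42v^3)(7 + u − 4v)    [distributive law]
= (168 + 372u − 370v − 448uv + 239v^2 + 132u^2 + 48u^2v + 78uv^2 − 72u^3 − 42v^3)(7 + u − 4v)    [combine like terms]
= 1176 + 168u − 672v + 2604u + 372u^2 − 1488uv − 2590v − 370uv + 1480v^2 − 3136uv − 448u^2v + 1792uv^2 + 1673v^2 + 239uv^2 − 956v^3 + 924u^2 + 132u^3 − 528u^2v + 336u^2v + 48u^3v − 192u^2v^2 + 546uv^2 + 78u^2v^2 − 312uv^3 − 504u^3 − 72u^4 + 288u^3v − 294v^3 − 42uv^3 + 168v^4    [distributive law]
= 1176 + 2772u − 3262v + 1296u^2 − 4994uv + 3153v^2 − 640u^2v + 2577uv^2 − 1250v^3 − 372u^3 + 336u^3v − 114u^2v^2 − 354uv^3 − 72u^4 + 168v^4    [combine like terms]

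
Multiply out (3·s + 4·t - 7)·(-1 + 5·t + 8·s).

(3·s + 4·t - 7)·(-1 + 5·t + 8·s)
= -3·s + 15·s·t + 24·s^2 - 4·t + 20·t^2 + 32·s·t + 7 - 35·t - 56·s    [distributive law]
= -59·s + 47·s·t + 24·s^2 - 39·t + 20·t^2 + 7    [combine like terms]

-59·s + 47·s·t + 24·s^2 - 39·t + 20·t^2 + 7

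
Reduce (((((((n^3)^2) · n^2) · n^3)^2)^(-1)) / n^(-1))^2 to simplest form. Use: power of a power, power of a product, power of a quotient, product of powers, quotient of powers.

n^(-42)

(((((((n^3)^2) · n^2) · n^3)^2)^(-1)) / n^(-1))^2
= (((((((n^3)^2) · n^2) · n^3)^2)^(-1))^2) / ((n^(-1))^2)    [power of a quotient]
= ((((((n^3)^2) · n^2) · n^3)^2)^(-2)) / ((n^(-1))^2)    [power of a power]
= (((((n^3)^2) · n^2) · n^3)^(-4)) / ((n^(-1))^2)    [power of a power]
= (((((n^3)^2) · n^2)^(-4)) · ((n^3)^(-4))) / ((n^(-1))^2)    [power of a product]
= (((((n^3)^2)^(-4)) · ((n^2)^(-4))) · ((n^3)^(-4))) / ((n^(-1))^2)    [power of a product]
= ((((n^3)^(-8)) · ((n^2)^(-4))) · ((n^3)^(-4))) / ((n^(-1))^2)    [power of a power]
= ((n^(-24) · ((n^2)^(-4))) · ((n^3)^(-4))) / ((n^(-1))^2)    [power of a power]
= ((n^(-24) · n^(-8)) · ((n^3)^(-4))) / ((n^(-1))^2)    [power of a power]
= (n^(-32) · ((n^3)^(-4))) / ((n^(-1))^2)    [product of powers]
= (n^(-32) · n^(-12)) / ((n^(-1))^2)    [power of a power]
= n^(-44) / ((n^(-1))^2)    [product of powers]
= n^(-44) / n^(-2)    [power of a power]
= n^(-42)    [quotient of powers]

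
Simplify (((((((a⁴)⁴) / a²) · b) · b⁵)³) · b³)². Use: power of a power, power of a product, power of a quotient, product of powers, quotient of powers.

(((((((a⁴)⁴) / a²) · b) · b⁵)³) · b³)²
= (((((((a⁴)⁴) / a²) · b) · b⁵)³)²) · ((b³)²)    [power of a product]
= ((((((a⁴)⁴) / a²) · b) · b⁵)⁶) · ((b³)²)    [power of a power]
= ((((((a⁴)⁴) / a²) · b)⁶) · ((b⁵)⁶)) · ((b³)²)    [power of a product]
= ((((((a⁴)⁴) / a²)⁶) · (b⁶)) · ((b⁵)⁶)) · ((b³)²)    [power of a product]
= ((((((a⁴)⁴)⁶) / ((a²)⁶)) · (b⁶)) · ((b⁵)⁶)) · ((b³)²)    [power of a quotient]
= (((((a⁴)²⁴) / ((a²)⁶)) · (b⁶)) · ((b⁵)⁶)) · ((b³)²)    [power of a power]
= (((a⁹⁶ / ((a²)⁶)) · (b⁶)) · ((b⁵)⁶)) · ((b³)²)    [power of a power]
= (((a⁹⁶ / a¹²) · (b⁶)) · ((b⁵)⁶)) · ((b³)²)    [power of a power]
= ((a⁸⁴ · (b⁶)) · ((b⁵)⁶)) · ((b³)²)    [quotient of powers]
= ((a⁸⁴ · b⁶) · b³⁰) · ((b³)²)    [power of a power]
= ((a⁸⁴ · b⁶) · b³⁰) · b⁶    [power of a power]
= a⁸⁴b⁴²    [product of powers]

a⁸⁴b⁴²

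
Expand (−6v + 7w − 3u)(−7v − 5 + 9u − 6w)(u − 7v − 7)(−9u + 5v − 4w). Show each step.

−1677u^2v^2 + 4011uv^3 − 4811uv^2w − 1470v^4 + 1631v^3w + 5316uv^2 − 2520v^3 + 3696v^2w − 384u^2v − 6658uvw + 1365uv − 1050v^2 + 2065vw − 1539u^3v + 5001u^2vw − 536uvw^2 + 1106v^2w^2 + 126vw^2 + 4602u^2w − 238uw^2 − 1785uw − 980w^2 − 621u^3w + 54u^2w^2 + 168uw^3 − 1176vw^3 − 1176w^3 − 1836u^3 + 945u^2 + 243u^4

(−6v + 7w − 3u)(−7v − 5 + 9u − 6w)(u − 7v − 7)(−9u + 5v − 4w)
= (42v^2 + 30v − 54uv + 36vw − 49vw − 35w + 63uw − 42w^2 + 21uv + 15u − 27u^2 + 18uw)(u − 7v − 7)(−9u + 5v − 4w)    [distributive law]
= (42v^2 + 30v − 33uv − 13vw − 35w + 81uw − 42w^2 + 15u − 27u^2)(u − 7v − 7)(−9u + 5v − 4w)    [combine like terms]
= (42uv^2 − 294v^3 − 294v^2 + 30uv − 210v^2 − 210v − 33u^2v + 231uv^2 + 231uv − 13uvw + 91v^2w + 91vw − 35uw + 245vw + 245w + 81u^2w − 567uvw − 567uw − 42uw^2 + 294vw^2 + 294w^2 + 15u^2 − 105uv − 105u − 27u^3 + 189u^2v + 189u^2)(−9u + 5v − 4w)    [distributive law]
= (273uv^2 − 294v^3 − 504v^2 + 156uv − 210v + 156u^2v − 580uvw + 91v^2w + 336vw − 602uw + 245w + 81u^2w − 42uw^2 + 294vw^2 + 294w^2 + 204u^2 − 105u − 27u^3)(−9u + 5v − 4w)    [combine like terms]
= −2457u^2v^2 + 1365uv^3 − 1092uv^2w + 2646uv^3 − 1470v^4 + 1176v^3w + 4536uv^2 − 2520v^3 + 2016v^2w − 1404u^2v + 780uv^2 − 624uvw + 1890uv − 1050v^2 + 840vw − 1404u^3v + 780u^2v^2 − 624u^2vw + 5220u^2vw − 2900uv^2w + 2320uvw^2 − 819uv^2w + 455v^3w − 364v^2w^2 − 3024uvw + 1680v^2w − 1344vw^2 + 5418u^2w − 3010uvw + 2408uw^2 − 2205uw + 1225vw − 980w^2 − 729u^3w + 405u^2vw − 324u^2w^2 + 378u^2w^2 − 210uvw^2 + 168uw^3 − 2646uvw^2 + 1470v^2w^2 − 1176vw^3 − 2646uw^2 + 1470vw^2 − 1176w^3 − 1836u^3 + 1020u^2v − 816u^2w + 945u^2 − 525uv + 420uw + 243u^4 − 135u^3v + 108u^3w    [distributive law]
= −1677u^2v^2 + 4011uv^3 − 4811uv^2w − 1470v^4 + 1631v^3w + 5316uv^2 − 2520v^3 + 3696v^2w − 384u^2v − 6658uvw + 1365uv − 1050v^2 + 2065vw − 1539u^3v + 5001u^2vw − 536uvw^2 + 1106v^2w^2 + 126vw^2 + 4602u^2w − 238uw^2 − 1785uw − 980w^2 − 621u^3w + 54u^2w^2 + 168uw^3 − 1176vw^3 − 1176w^3 − 1836u^3 + 945u^2 + 243u^4    [combine like terms]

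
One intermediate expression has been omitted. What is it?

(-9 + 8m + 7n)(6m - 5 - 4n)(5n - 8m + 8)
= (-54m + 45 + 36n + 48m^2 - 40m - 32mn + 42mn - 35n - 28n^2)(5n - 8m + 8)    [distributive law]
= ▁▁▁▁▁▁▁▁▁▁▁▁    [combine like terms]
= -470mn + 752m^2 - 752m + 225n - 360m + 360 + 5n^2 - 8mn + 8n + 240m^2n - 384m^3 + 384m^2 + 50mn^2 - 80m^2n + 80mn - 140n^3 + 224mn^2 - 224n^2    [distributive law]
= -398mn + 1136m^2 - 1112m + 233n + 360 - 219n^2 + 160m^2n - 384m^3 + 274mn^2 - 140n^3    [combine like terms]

By combine like terms:

(-94m + 45 + n + 48m^2 + 10mn - 28n^2)(5n - 8m + 8)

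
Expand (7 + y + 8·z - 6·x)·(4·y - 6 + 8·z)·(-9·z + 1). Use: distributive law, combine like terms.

-158·y·z + 22·y + 386·z - 42 - 8·z^2 - 36·y^2·z + 4·y^2 - 360·y·z^2 - 576·z^3 + 216·x·y·z - 24·x·y - 372·x·z + 36·x + 432·x·z^2

(7 + y + 8·z - 6·x)·(4·y - 6 + 8·z)·(-9·z + 1)
= (28·y - 42 + 56·z + 4·y^2 - 6·y + 8·y·z + 32·y·z - 48·z + 64·z^2 - 24·x·y + 36·x - 48·x·z)·(-9·z + 1)    [distributive law]
= (22·y - 42 + 8·z + 4·y^2 + 40·y·z + 64·z^2 - 24·x·y + 36·x - 48·x·z)·(-9·z + 1)    [combine like terms]
= -198·y·z + 22·y + 378·z - 42 - 72·z^2 + 8·z - 36·y^2·z + 4·y^2 - 360·y·z^2 + 40·y·z - 576·z^3 + 64·z^2 + 216·x·y·z - 24·x·y - 324·x·z + 36·x + 432·x·z^2 - 48·x·z    [distributive law]
= -158·y·z + 22·y + 386·z - 42 - 8·z^2 - 36·y^2·z + 4·y^2 - 360·y·z^2 - 576·z^3 + 216·x·y·z - 24·x·y - 372·x·z + 36·x + 432·x·z^2    [combine like terms]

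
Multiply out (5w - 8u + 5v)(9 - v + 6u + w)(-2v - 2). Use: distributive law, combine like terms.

-90vw - 90w - 44uvw - 44uw - 10vw^2 - 10w^2 + 68uv + 144u - 76uv^2 + 96u^2v + 96u^2 - 80v^2 - 90v + 10v^3

(5w - 8u + 5v)(9 - v + 6u + w)(-2v - 2)
= (45w - 5vw + 30uw + 5w^2 - 72u + 8uv - 48u^2 - 8uw + 45v - 5v^2 + 30uv + 5vw)(-2v - 2)    [distributive law]
= (45w + 22uw + 5w^2 - 72u + 38uv - 48u^2 + 45v - 5v^2)(-2v - 2)    [combine like terms]
= -90vw - 90w - 44uvw - 44uw - 10vw^2 - 10w^2 + 144uv + 144u - 76uv^2 - 76uv + 96u^2v + 96u^2 - 90v^2 - 90v + 10v^3 + 10v^2    [distributive law]
= -90vw - 90w - 44uvw - 44uw - 10vw^2 - 10w^2 + 68uv + 144u - 76uv^2 + 96u^2v + 96u^2 - 80v^2 - 90v + 10v^3    [combine like terms]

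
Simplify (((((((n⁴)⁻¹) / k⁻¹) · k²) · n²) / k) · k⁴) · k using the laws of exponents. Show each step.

(((((((n⁴)⁻¹) / k⁻¹) · k²) · n²) / k) · k⁴) · k
= (((((n⁻⁴ / k⁻¹) · k²) · n²) / k) · k⁴) · k    [power of a power]
= k⁷n⁻²    [quotient of powers; product of powers]

k⁷n⁻²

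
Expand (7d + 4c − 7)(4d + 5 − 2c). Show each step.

28d^2 + 7d + 2cd + 34c − 8c^2 − 35

(7d + 4c − 7)(4d + 5 − 2c)
= 28d^2 + 35d − 14cd + 16cd + 20c − 8c^2 − 28d − 35 + 14c    [distributive law]
= 28d^2 + 7d + 2cd + 34c − 8c^2 − 35    [combine like terms]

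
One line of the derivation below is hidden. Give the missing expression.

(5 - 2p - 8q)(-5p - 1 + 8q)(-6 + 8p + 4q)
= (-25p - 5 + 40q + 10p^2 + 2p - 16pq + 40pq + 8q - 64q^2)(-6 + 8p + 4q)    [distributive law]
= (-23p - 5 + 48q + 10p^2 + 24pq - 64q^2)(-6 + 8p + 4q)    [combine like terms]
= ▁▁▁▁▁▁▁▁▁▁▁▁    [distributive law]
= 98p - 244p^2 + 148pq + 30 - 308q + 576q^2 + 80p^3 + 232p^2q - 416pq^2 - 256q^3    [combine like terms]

Applying distributive law to the line above:

138p - 184p^2 - 92pq + 30 - 40p - 20q - 288q + 384pq + 192q^2 - 60p^2 + 80p^3 + 40p^2q - 144pq + 192p^2q + 96pq^2 + 384q^2 - 512pq^2 - 256q^3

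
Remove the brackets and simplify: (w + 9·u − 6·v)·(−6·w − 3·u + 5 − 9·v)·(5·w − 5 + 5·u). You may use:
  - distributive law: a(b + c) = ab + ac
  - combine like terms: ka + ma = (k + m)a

(w + 9·u − 6·v)·(−6·w − 3·u + 5 − 9·v)·(5·w − 5 + 5·u)
= (−6·w² − 3·u·w + 5·w − 9·v·w − 54·u·w − 27·u² + 45·u − 81·u·v + 36·v·w + 18·u·v − 30·v + 54·v²)·(5·w − 5 + 5·u)    [distributive law]
= (−6·w² − 57·u·w + 5·w + 27·v·w − 27·u² + 45·u − 63·u·v − 30·v + 54·v²)·(5·w − 5 + 5·u)    [combine like terms]
= −30·w³ + 30·w² − 30·u·w² − 285·u·w² + 285·u·w − 285·u²·w + 25·w² − 25·w + 25·u·w + 135·v·w² − 135·v·w + 135·u·v·w − 135·u²·w + 135·u² − 135·u³ + 225·u·w − 225·u + 225·u² − 315·u·v·w + 315·u·v − 315·u²·v − 150·v·w + 150·v − 150·u·v + 270·v²·w − 270·v² + 270·u·v²    [distributive law]
= −30·w³ + 55·w² − 315·u·w² + 535·u·w − 420·u²·w − 25·w + 135·v·w² − 285·v·w − 180·u·v·w + 360·u² − 135·u³ − 225·u + 165·u·v − 315·u²·v + 150·v + 270·v²·w − 270·v² + 270·u·v²    [combine like terms]

−30·w³ + 55·w² − 315·u·w² + 535·u·w − 420·u²·w − 25·w + 135·v·w² − 285·v·w − 180·u·v·w + 360·u² − 135·u³ − 225·u + 165·u·v − 315·u²·v + 150·v + 270·v²·w − 270·v² + 270·u·v²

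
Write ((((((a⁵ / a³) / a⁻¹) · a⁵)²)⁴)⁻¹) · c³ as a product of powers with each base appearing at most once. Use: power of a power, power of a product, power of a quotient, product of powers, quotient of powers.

a⁻⁶⁴c³

((((((a⁵ / a³) / a⁻¹) · a⁵)²)⁴)⁻¹) · c³
= (((((a⁵ / a³) / a⁻¹) · a⁵)²)⁻⁴) · c³    [power of a power]
= ((((a⁵ / a³) / a⁻¹) · a⁵)⁻⁸) · c³    [power of a power]
= ((((a⁵ / a³) / a⁻¹)⁻⁸) · ((a⁵)⁻⁸)) · c³    [power of a product]
= ((((a⁵ / a³)⁻⁸) / ((a⁻¹)⁻⁸)) · ((a⁵)⁻⁸)) · c³    [power of a quotient]
= (((((a⁵)⁻⁸) / ((a³)⁻⁸)) / ((a⁻¹)⁻⁸)) · ((a⁵)⁻⁸)) · c³    [power of a quotient]
= (((a⁻⁴⁰ / ((a³)⁻⁸)) / ((a⁻¹)⁻⁸)) · ((a⁵)⁻⁸)) · c³    [power of a power]
= (((a⁻⁴⁰ / a⁻²⁴) / ((a⁻¹)⁻⁸)) · ((a⁵)⁻⁸)) · c³    [power of a power]
= ((a⁻¹⁶ / ((a⁻¹)⁻⁸)) · ((a⁵)⁻⁸)) · c³    [quotient of powers]
= ((a⁻¹⁶ / a⁸) · ((a⁵)⁻⁸)) · c³    [power of a power]
= (a⁻²⁴ · ((a⁵)⁻⁸)) · c³    [quotient of powers]
= (a⁻²⁴ · a⁻⁴⁰) · c³    [power of a power]
= a⁻⁶⁴ · c³    [product of powers]
= a⁻⁶⁴c³    [rearrange]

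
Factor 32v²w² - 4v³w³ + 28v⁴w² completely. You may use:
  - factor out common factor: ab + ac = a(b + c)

4v²w²(8 - vw + 7v²)

32v²w² - 4v³w³ + 28v⁴w²
= 4(8v²w² - v³w³ + 7v⁴w²)    [factor out 4]
= 4v²w²(8 - vw + 7v²)    [factor out v²w²]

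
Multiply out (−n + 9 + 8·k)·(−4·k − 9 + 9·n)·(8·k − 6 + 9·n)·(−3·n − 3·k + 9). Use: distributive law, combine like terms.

(−n + 9 + 8·k)·(−4·k − 9 + 9·n)·(8·k − 6 + 9·n)·(−3·n − 3·k + 9)
= (4·k·n + 9·n − 9·n² − 36·k − 81 + 81·n − 32·k² − 72·k + 72·k·n)·(8·k − 6 + 9·n)·(−3·n − 3·k + 9)    [distributive law]
= (76·k·n + 90·n − 9·n² − 108·k − 81 − 32·k²)·(8·k − 6 + 9·n)·(−3·n − 3·k + 9)    [combine like terms]
= (608·k²·n − 456·k·n + 684·k·n² + 720·k·n − 540·n + 810·n² − 72·k·n² + 54·n² − 81·n³ − 864·k² + 648·k − 972·k·n − 648·k + 486 − 729·n − 256·k³ + 192·k² − 288·k²·n)·(−3·n − 3·k + 9)    [distributive law]
= (320·k²·n − 708·k·n + 612·k·n² − 1269·n + 864·n² − 81·n³ − 672·k² + 486 − 256·k³)·(−3·n − 3·k + 9)    [combine like terms]
= −960·k²·n² − 960·k³·n + 2880·k²·n + 2124·k·n² + 2124·k²·n − 6372·k·n − 1836·k·n³ − 1836·k²·n² + 5508·k·n² + 3807·n² + 3807·k·n − 11421·n − 2592·n³ − 2592·k·n² + 7776·n² + 243·n⁴ + 243·k·n³ − 729·n³ + 2016·k²·n + 2016·k³ − 6048·k² − 1458·n − 1458·k + 4374 + 768·k³·n + 768·k⁴ − 2304·k³    [distributive law]
= −2796·k²·n² − 192·k³·n + 7020·k²·n + 5040·k·n² − 2565·k·n − 1593·k·n³ + 11583·n² − 12879·n − 3321·n³ + 243·n⁴ − 288·k³ − 6048·k² − 1458·k + 4374 + 768·k⁴    [combine like terms]

−2796·k²·n² − 192·k³·n + 7020·k²·n + 5040·k·n² − 2565·k·n − 1593·k·n³ + 11583·n² − 12879·n − 3321·n³ + 243·n⁴ − 288·k³ − 6048·k² − 1458·k + 4374 + 768·k⁴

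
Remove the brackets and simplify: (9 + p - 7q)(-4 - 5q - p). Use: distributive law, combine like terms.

-36 - 17q - 13p + 2pq - p² + 35q²

(9 + p - 7q)(-4 - 5q - p)
= -36 - 45q - 9p - 4p - 5pq - p² + 28q + 35q² + 7pq    [distributive law]
= -36 - 17q - 13p + 2pq - p² + 35q²    [combine like terms]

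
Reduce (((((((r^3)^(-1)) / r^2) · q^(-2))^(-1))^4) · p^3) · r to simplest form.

p^3q^8r^21

(((((((r^3)^(-1)) / r^2) · q^(-2))^(-1))^4) · p^3) · r
= ((((((r^3)^(-1)) / r^2) · q^(-2))^(-4)) · p^3) · r    [power of a power]
= ((((((r^3)^(-1)) / r^2)^(-4)) · ((q^(-2))^(-4))) · p^3) · r    [power of a product]
= ((((((r^3)^(-1))^(-4)) / ((r^2)^(-4))) · ((q^(-2))^(-4))) · p^3) · r    [power of a quotient]
= (((((r^3)^4) / ((r^2)^(-4))) · ((q^(-2))^(-4))) · p^3) · r    [power of a power]
= (((r^12 / ((r^2)^(-4))) · ((q^(-2))^(-4))) · p^3) · r    [power of a power]
= (((r^12 / r^(-8)) · ((q^(-2))^(-4))) · p^3) · r    [power of a power]
= ((r^20 · ((q^(-2))^(-4))) · p^3) · r    [quotient of powers]
= ((r^20 · q^8) · p^3) · r    [power of a power]
= p^3q^8r^21    [product of powers]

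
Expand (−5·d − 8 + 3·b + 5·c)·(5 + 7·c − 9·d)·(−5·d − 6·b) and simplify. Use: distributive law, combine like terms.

−235·d² − 357·b·d + 400·c·d² + 375·b·c·d − 225·d³ − 135·b·d² + 200·d + 240·b + 155·c·d + 186·b·c − 90·b² − 126·b²·c + 162·b²·d − 175·c²·d − 210·b·c²

(−5·d − 8 + 3·b + 5·c)·(5 + 7·c − 9·d)·(−5·d − 6·b)
= (−25·d − 35·c·d + 45·d² − 40 − 56·c + 72·d + 15·b + 21·b·c − 27·b·d + 25·c + 35·c² − 45·c·d)·(−5·d − 6·b)    [distributive law]
= (47·d − 80·c·d + 45·d² − 40 − 31·c + 15·b + 21·b·c − 27·b·d + 35·c²)·(−5·d − 6·b)    [combine like terms]
= −235·d² − 282·b·d + 400·c·d² + 480·b·c·d − 225·d³ − 270·b·d² + 200·d + 240·b + 155·c·d + 186·b·c − 75·b·d − 90·b² − 105·b·c·d − 126·b²·c + 135·b·d² + 162·b²·d − 175·c²·d − 210·b·c²    [distributive law]
= −235·d² − 357·b·d + 400·c·d² + 375·b·c·d − 225·d³ − 135·b·d² + 200·d + 240·b + 155·c·d + 186·b·c − 90·b² − 126·b²·c + 162·b²·d − 175·c²·d − 210·b·c²    [combine like terms]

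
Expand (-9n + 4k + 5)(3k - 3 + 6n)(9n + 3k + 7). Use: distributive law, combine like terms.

(-9n + 4k + 5)(3k - 3 + 6n)(9n + 3k + 7)
= (-27kn + 27n - 54n^2 + 12k^2 - 12k + 24kn + 15k - 15 + 30n)(9n + 3k + 7)    [distributive law]
= (-3kn + 57n - 54n^2 + 12k^2 + 3k - 15)(9n + 3k + 7)    [combine like terms]
= -27kn^2 - 9k^2n - 21kn + 513n^2 + 171kn + 399n - 486n^3 - 162kn^2 - 378n^2 + 108k^2n + 36k^3 + 84k^2 + 27kn + 9k^2 + 21k - 135n - 45k - 105    [distributive law]
= -189kn^2 + 99k^2n + 177kn + 135n^2 + 264n - 486n^3 + 36k^3 + 93k^2 - 24k - 105    [combine like terms]

-189kn^2 + 99k^2n + 177kn + 135n^2 + 264n - 486n^3 + 36k^3 + 93k^2 - 24k - 105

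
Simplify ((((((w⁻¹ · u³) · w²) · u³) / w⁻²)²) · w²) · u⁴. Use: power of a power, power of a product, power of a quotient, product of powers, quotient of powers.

((((((w⁻¹ · u³) · w²) · u³) / w⁻²)²) · w²) · u⁴
= ((((((w⁻¹ · u³) · w²) · u³)²) / ((w⁻²)²)) · w²) · u⁴    [power of a quotient]
= ((((((w⁻¹ · u³) · w²)²) · ((u³)²)) / ((w⁻²)²)) · w²) · u⁴    [power of a product]
= ((((((w⁻¹ · u³)²) · ((w²)²)) · ((u³)²)) / ((w⁻²)²)) · w²) · u⁴    [power of a product]
= (((((((w⁻¹)²) · ((u³)²)) · ((w²)²)) · ((u³)²)) / ((w⁻²)²)) · w²) · u⁴    [power of a product]
= (((((w⁻² · ((u³)²)) · ((w²)²)) · ((u³)²)) / ((w⁻²)²)) · w²) · u⁴    [power of a power]
= (((((w⁻² · u⁶) · ((w²)²)) · ((u³)²)) / ((w⁻²)²)) · w²) · u⁴    [power of a power]
= (((((w⁻² · u⁶) · w⁴) · ((u³)²)) / ((w⁻²)²)) · w²) · u⁴    [power of a power]
= (((((w⁻² · u⁶) · w⁴) · u⁶) / ((w⁻²)²)) · w²) · u⁴    [power of a power]
= (((((w⁻² · u⁶) · w⁴) · u⁶) / w⁻⁴) · w²) · u⁴    [power of a power]
= u¹⁶·w⁸    [quotient of powers; product of powers]

u¹⁶·w⁸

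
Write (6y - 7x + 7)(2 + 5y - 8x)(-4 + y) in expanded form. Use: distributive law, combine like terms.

-174y - 73y^2 + 30y^3 + 262xy - 83xy^2 + 280x - 224x^2 + 56x^2y - 56

(6y - 7x + 7)(2 + 5y - 8x)(-4 + y)
= (12y + 30y^2 - 48xy - 14x - 35xy + 56x^2 + 14 + 35y - 56x)(-4 + y)    [distributive law]
= (47y + 30y^2 - 83xy - 70x + 56x^2 + 14)(-4 + y)    [combine like terms]
= -188y + 47y^2 - 120y^2 + 30y^3 + 332xy - 83xy^2 + 280x - 70xy - 224x^2 + 56x^2y - 56 + 14y    [distributive law]
= -174y - 73y^2 + 30y^3 + 262xy - 83xy^2 + 280x - 224x^2 + 56x^2y - 56    [combine like terms]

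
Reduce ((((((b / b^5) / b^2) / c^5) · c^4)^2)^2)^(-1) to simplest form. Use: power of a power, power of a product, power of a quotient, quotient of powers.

((((((b / b^5) / b^2) / c^5) · c^4)^2)^2)^(-1)
= (((((b / b^5) / b^2) / c^5) · c^4)^2)^(-2)    [power of a power]
= ((((b / b^5) / b^2) / c^5) · c^4)^(-4)    [power of a power]
= ((((b / b^5) / b^2) / c^5)^(-4)) · ((c^4)^(-4))    [power of a product]
= ((((b / b^5) / b^2)^(-4)) / ((c^5)^(-4))) · ((c^4)^(-4))    [power of a quotient]
= ((((b / b^5)^(-4)) / ((b^2)^(-4))) / ((c^5)^(-4))) · ((c^4)^(-4))    [power of a quotient]
= ((((b^(-4)) / ((b^5)^(-4))) / ((b^2)^(-4))) / ((c^5)^(-4))) · ((c^4)^(-4))    [power of a quotient]
= (((b^(-4) / b^(-20)) / ((b^2)^(-4))) / ((c^5)^(-4))) · ((c^4)^(-4))    [power of a power]
= ((b^16 / ((b^2)^(-4))) / ((c^5)^(-4))) · ((c^4)^(-4))    [quotient of powers]
= ((b^16 / b^(-8)) / ((c^5)^(-4))) · ((c^4)^(-4))    [power of a power]
= (b^24 / ((c^5)^(-4))) · ((c^4)^(-4))    [quotient of powers]
= (b^24 / c^(-20)) · ((c^4)^(-4))    [power of a power]
= (b^24 / c^(-20)) · c^(-16)    [power of a power]
= b^24c^4    [quotient of powers]

b^24c^4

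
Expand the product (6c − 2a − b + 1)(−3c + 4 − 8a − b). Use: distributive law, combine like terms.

−18c^2 + 21c − 42ac − 3bc − 16a + 16a^2 + 10ab − 5b + b^2 + 4

(6c − 2a − b + 1)(−3c + 4 − 8a − b)
= −18c^2 + 24c − 48ac − 6bc + 6ac − 8a + 16a^2 + 2ab + 3bc − 4b + 8ab + b^2 − 3c + 4 − 8a − b    [distributive law]
= −18c^2 + 21c − 42ac − 3bc − 16a + 16a^2 + 10ab − 5b + b^2 + 4    [combine like terms]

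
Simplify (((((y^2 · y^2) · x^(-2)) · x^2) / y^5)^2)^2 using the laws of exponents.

(((((y^2 · y^2) · x^(-2)) · x^2) / y^5)^2)^2
= ((((y^2 · y^2) · x^(-2)) · x^2) / y^5)^4    [power of a power]
= ((((y^2 · y^2) · x^(-2)) · x^2)^4) / ((y^5)^4)    [power of a quotient]
= ((((y^2 · y^2) · x^(-2))^4) · ((x^2)^4)) / ((y^5)^4)    [power of a product]
= ((((y^2 · y^2)^4) · ((x^(-2))^4)) · ((x^2)^4)) / ((y^5)^4)    [power of a product]
= (((((y^2)^4) · ((y^2)^4)) · ((x^(-2))^4)) · ((x^2)^4)) / ((y^5)^4)    [power of a product]
= (((y^8 · ((y^2)^4)) · ((x^(-2))^4)) · ((x^2)^4)) / ((y^5)^4)    [power of a power]
= (((y^8 · y^8) · ((x^(-2))^4)) · ((x^2)^4)) / ((y^5)^4)    [power of a power]
= ((y^16 · ((x^(-2))^4)) · ((x^2)^4)) / ((y^5)^4)    [product of powers]
= ((y^16 · x^(-8)) · ((x^2)^4)) / ((y^5)^4)    [power of a power]
= ((y^16 · x^(-8)) · x^8) / ((y^5)^4)    [power of a power]
= ((y^16 · x^(-8)) · x^8) / y^20    [power of a power]
= y^(-4)    [quotient of powers; product of powers]

y^(-4)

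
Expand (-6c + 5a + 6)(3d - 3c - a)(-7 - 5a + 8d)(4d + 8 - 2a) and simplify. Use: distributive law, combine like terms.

-1224cd^2 + 360cd + 792acd + 360acd^2 + 144a^2cd - 576cd^3 + 648c^2d - 1008c^2 - 468ac^2 - 648ac^2d + 180a^2c^2 + 576c^2d^2 + 972ac + 54a^2c - 90a^3c - 300ad^2 - 1524ad - 174a^2d - 700a^2d^2 + 330a^3d + 480ad^3 + 436a^2 + 70a^3 - 50a^4 + 648d^2 - 1008d + 576d^3 + 1008c + 336a

(-6c + 5a + 6)(3d - 3c - a)(-7 - 5a + 8d)(4d + 8 - 2a)
= (-18cd + 18c^2 + 6ac + 15ad - 15ac - 5a^2 + 18d - 18c - 6a)(-7 - 5a + 8d)(4d + 8 - 2a)    [distributive law]
= (-18cd + 18c^2 - 9ac + 15ad - 5a^2 + 18d - 18c - 6a)(-7 - 5a + 8d)(4d + 8 - 2a)    [combine like terms]
= (126cd + 90acd - 144cd^2 - 126c^2 - 90ac^2 + 144c^2d + 63ac + 45a^2c - 72acd - 105ad - 75a^2d + 120ad^2 + 35a^2 + 25a^3 - 40a^2d - 126d - 90ad + 144d^2 + 126c + 90ac - 144cd + 42a + 30a^2 - 48ad)(4d + 8 - 2a)    [distributive law]
= (-18cd + 18acd - 144cd^2 - 126c^2 - 90ac^2 + 144c^2d + 153ac + 45a^2c - 243ad - 115a^2d + 120ad^2 + 65a^2 + 25a^3 - 126d + 144d^2 + 126c + 42a)(4d + 8 - 2a)    [combine like terms]
= -72cd^2 - 144cd + 36acd + 72acd^2 + 144acd - 36a^2cd - 576cd^3 - 1152cd^2 + 288acd^2 - 504c^2d - 1008c^2 + 252ac^2 - 360ac^2d - 720ac^2 + 180a^2c^2 + 576c^2d^2 + 1152c^2d - 288ac^2d + 612acd + 1224ac - 306a^2c + 180a^2cd + 360a^2c - 90a^3c - 972ad^2 - 1944ad + 486a^2d - 460a^2d^2 - 920a^2d + 230a^3d + 480ad^3 + 960ad^2 - 240a^2d^2 + 260a^2d + 520a^2 - 130a^3 + 100a^3d + 200a^3 - 50a^4 - 504d^2 - 1008d + 252ad + 576d^3 + 1152d^2 - 288ad^2 + 504cd + 1008c - 252ac + 168ad + 336a - 84a^2    [distributive law]
= -1224cd^2 + 360cd + 792acd + 360acd^2 + 144a^2cd - 576cd^3 + 648c^2d - 1008c^2 - 468ac^2 - 648ac^2d + 180a^2c^2 + 576c^2d^2 + 972ac + 54a^2c - 90a^3c - 300ad^2 - 1524ad - 174a^2d - 700a^2d^2 + 330a^3d + 480ad^3 + 436a^2 + 70a^3 - 50a^4 + 648d^2 - 1008d + 576d^3 + 1008c + 336a    [combine like terms]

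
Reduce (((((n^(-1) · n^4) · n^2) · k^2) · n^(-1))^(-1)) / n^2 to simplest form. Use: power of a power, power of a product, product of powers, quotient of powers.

(((((n^(-1) · n^4) · n^2) · k^2) · n^(-1))^(-1)) / n^2
= (((((n^(-1) · n^4) · n^2) · k^2)^(-1)) · ((n^(-1))^(-1))) / n^2    [power of a product]
= (((((n^(-1) · n^4) · n^2)^(-1)) · ((k^2)^(-1))) · ((n^(-1))^(-1))) / n^2    [power of a product]
= (((((n^(-1) · n^4)^(-1)) · ((n^2)^(-1))) · ((k^2)^(-1))) · ((n^(-1))^(-1))) / n^2    [power of a product]
= ((((((n^(-1))^(-1)) · ((n^4)^(-1))) · ((n^2)^(-1))) · ((k^2)^(-1))) · ((n^(-1))^(-1))) / n^2    [power of a product]
= ((((n · ((n^4)^(-1))) · ((n^2)^(-1))) · ((k^2)^(-1))) · ((n^(-1))^(-1))) / n^2    [power of a power]
= ((((n · n^(-4)) · ((n^2)^(-1))) · ((k^2)^(-1))) · ((n^(-1))^(-1))) / n^2    [power of a power]
= (((n^(-3) · ((n^2)^(-1))) · ((k^2)^(-1))) · ((n^(-1))^(-1))) / n^2    [product of powers]
= (((n^(-3) · n^(-2)) · ((k^2)^(-1))) · ((n^(-1))^(-1))) / n^2    [power of a power]
= ((n^(-5) · ((k^2)^(-1))) · ((n^(-1))^(-1))) / n^2    [product of powers]
= ((n^(-5) · k^(-2)) · ((n^(-1))^(-1))) / n^2    [power of a power]
= ((n^(-5) · k^(-2)) · n) / n^2    [power of a power]
= k^(-2)·n^(-6)    [quotient of powers; product of powers]

k^(-2)·n^(-6)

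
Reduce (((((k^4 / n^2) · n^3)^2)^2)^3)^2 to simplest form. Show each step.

k^96n^24

(((((k^4 / n^2) · n^3)^2)^2)^3)^2
= ((((k^4 / n^2) · n^3)^2)^2)^6    [power of a power]
= (((k^4 / n^2) · n^3)^2)^12    [power of a power]
= ((k^4 / n^2) · n^3)^24    [power of a power]
= ((k^4 / n^2)^24) · ((n^3)^24)    [power of a product]
= (((k^4)^24) / ((n^2)^24)) · ((n^3)^24)    [power of a quotient]
= (k^96 / ((n^2)^24)) · ((n^3)^24)    [power of a power]
= (k^96 / n^48) · ((n^3)^24)    [power of a power]
= (k^96 / n^48) · n^72    [power of a power]
= k^96n^24    [quotient of powers]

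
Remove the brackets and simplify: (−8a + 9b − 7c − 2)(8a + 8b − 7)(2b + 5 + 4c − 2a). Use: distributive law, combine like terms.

−144a^2b − 400a^2 − 144a^2c + 128a^3 − 128ab^2 + 278ab + 32abc + 172a − 218ac + 144b^3 + 202b^2 + 176b^2c − 367b − 498bc − 224ac^2 − 224bc^2 + 301c + 196c^2 + 70

(−8a + 9b − 7c − 2)(8a + 8b − 7)(2b + 5 + 4c − 2a)
= (−64a^2 − 64ab + 56a + 72ab + 72b^2 − 63b − 56ac − 56bc + 49c − 16a − 16b + 14)(2b + 5 + 4c − 2a)    [distributive law]
= (−64a^2 + 8ab + 40a + 72b^2 − 79b − 56ac − 56bc + 49c + 14)(2b + 5 + 4c − 2a)    [combine like terms]
= −128a^2b − 320a^2 − 256a^2c + 128a^3 + 16ab^2 + 40ab + 32abc − 16a^2b + 80ab + 200a + 160ac − 80a^2 + 144b^3 + 360b^2 + 288b^2c − 144ab^2 − 158b^2 − 395b − 316bc + 158ab − 112abc − 280ac − 224ac^2 + 112a^2c − 112b^2c − 280bc − 224bc^2 + 112abc + 98bc + 245c + 196c^2 − 98ac + 28b + 70 + 56c − 28a    [distributive law]
= −144a^2b − 400a^2 − 144a^2c + 128a^3 − 128ab^2 + 278ab + 32abc + 172a − 218ac + 144b^3 + 202b^2 + 176b^2c − 367b − 498bc − 224ac^2 − 224bc^2 + 301c + 196c^2 + 70    [combine like terms]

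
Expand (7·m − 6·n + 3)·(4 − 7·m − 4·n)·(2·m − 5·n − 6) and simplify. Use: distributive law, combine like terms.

(7·m − 6·n + 3)·(4 − 7·m − 4·n)·(2·m − 5·n − 6)
= (28·m − 49·m^2 − 28·m·n − 24·n + 42·m·n + 24·n^2 + 12 − 21·m − 12·n)·(2·m − 5·n − 6)    [distributive law]
= (7·m − 49·m^2 + 14·m·n − 36·n + 24·n^2 + 12)·(2·m − 5·n − 6)    [combine like terms]
= 14·m^2 − 35·m·n − 42·m − 98·m^3 + 245·m^2·n + 294·m^2 + 28·m^2·n − 70·m·n^2 − 84·m·n − 72·m·n + 180·n^2 + 216·n + 48·m·n^2 − 120·n^3 − 144·n^2 + 24·m − 60·n − 72    [distributive law]
= 308·m^2 − 191·m·n − 18·m − 98·m^3 + 273·m^2·n − 22·m·n^2 + 36·n^2 + 156·n − 120·n^3 − 72    [combine like terms]

308·m^2 − 191·m·n − 18·m − 98·m^3 + 273·m^2·n − 22·m·n^2 + 36·n^2 + 156·n − 120·n^3 − 72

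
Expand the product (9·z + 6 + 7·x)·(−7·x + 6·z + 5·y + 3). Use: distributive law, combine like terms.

−21·x·z + 54·z² + 45·y·z + 63·z − 21·x + 30·y + 18 − 49·x² + 35·x·y

(9·z + 6 + 7·x)·(−7·x + 6·z + 5·y + 3)
= −63·x·z + 54·z² + 45·y·z + 27·z − 42·x + 36·z + 30·y + 18 − 49·x² + 42·x·z + 35·x·y + 21·x    [distributive law]
= −21·x·z + 54·z² + 45·y·z + 63·z − 21·x + 30·y + 18 − 49·x² + 35·x·y    [combine like terms]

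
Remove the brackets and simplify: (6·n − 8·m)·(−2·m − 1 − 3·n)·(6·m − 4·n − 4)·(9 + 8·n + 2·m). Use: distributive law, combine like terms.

(6·n − 8·m)·(−2·m − 1 − 3·n)·(6·m − 4·n − 4)·(9 + 8·n + 2·m)
= (−12·m·n − 6·n − 18·n^2 + 16·m^2 + 8·m + 24·m·n)·(6·m − 4·n − 4)·(9 + 8·n + 2·m)    [distributive law]
= (12·m·n − 6·n − 18·n^2 + 16·m^2 + 8·m)·(6·m − 4·n − 4)·(9 + 8·n + 2·m)    [combine like terms]
= (72·m^2·n − 48·m·n^2 − 48·m·n − 36·m·n + 24·n^2 + 24·n − 108·m·n^2 + 72·n^3 + 72·n^2 + 96·m^3 − 64·m^2·n − 64·m^2 + 48·m^2 − 32·m·n − 32·m)·(9 + 8·n + 2·m)    [distributive law]
= (8·m^2·n − 156·m·n^2 − 116·m·n + 96·n^2 + 24·n + 72·n^3 + 96·m^3 − 16·m^2 − 32·m)·(9 + 8·n + 2·m)    [combine like terms]
= 72·m^2·n + 64·m^2·n^2 + 16·m^3·n − 1404·m·n^2 − 1248·m·n^3 − 312·m^2·n^2 − 1044·m·n − 928·m·n^2 − 232·m^2·n + 864·n^2 + 768·n^3 + 192·m·n^2 + 216·n + 192·n^2 + 48·m·n + 648·n^3 + 576·n^4 + 144·m·n^3 + 864·m^3 + 768·m^3·n + 192·m^4 − 144·m^2 − 128·m^2·n − 32·m^3 − 288·m − 256·m·n − 64·m^2    [distributive law]
= −288·m^2·n − 248·m^2·n^2 + 784·m^3·n − 2140·m·n^2 − 1104·m·n^3 − 1252·m·n + 1056·n^2 + 1416·n^3 + 216·n + 576·n^4 + 832·m^3 + 192·m^4 − 208·m^2 − 288·m    [combine like terms]

−288·m^2·n − 248·m^2·n^2 + 784·m^3·n − 2140·m·n^2 − 1104·m·n^3 − 1252·m·n + 1056·n^2 + 1416·n^3 + 216·n + 576·n^4 + 832·m^3 + 192·m^4 − 208·m^2 − 288·m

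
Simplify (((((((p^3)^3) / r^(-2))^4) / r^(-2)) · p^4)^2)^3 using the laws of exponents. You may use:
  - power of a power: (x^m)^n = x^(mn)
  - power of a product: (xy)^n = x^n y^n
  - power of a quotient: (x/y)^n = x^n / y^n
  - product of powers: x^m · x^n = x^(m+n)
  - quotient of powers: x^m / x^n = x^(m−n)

p^240·r^60

(((((((p^3)^3) / r^(-2))^4) / r^(-2)) · p^4)^2)^3
= ((((((p^3)^3) / r^(-2))^4) / r^(-2)) · p^4)^6    [power of a power]
= ((((((p^3)^3) / r^(-2))^4) / r^(-2))^6) · ((p^4)^6)    [power of a product]
= ((((((p^3)^3) / r^(-2))^4)^6) / ((r^(-2))^6)) · ((p^4)^6)    [power of a quotient]
= (((((p^3)^3) / r^(-2))^24) / ((r^(-2))^6)) · ((p^4)^6)    [power of a power]
= (((((p^3)^3)^24) / ((r^(-2))^24)) / ((r^(-2))^6)) · ((p^4)^6)    [power of a quotient]
= ((((p^3)^72) / ((r^(-2))^24)) / ((r^(-2))^6)) · ((p^4)^6)    [power of a power]
= ((p^216 / ((r^(-2))^24)) / ((r^(-2))^6)) · ((p^4)^6)    [power of a power]
= ((p^216 / r^(-48)) / ((r^(-2))^6)) · ((p^4)^6)    [power of a power]
= ((p^216 / r^(-48)) / r^(-12)) · ((p^4)^6)    [power of a power]
= ((p^216 / r^(-48)) / r^(-12)) · p^24    [power of a power]
= p^240·r^60    [quotient of powers; product of powers]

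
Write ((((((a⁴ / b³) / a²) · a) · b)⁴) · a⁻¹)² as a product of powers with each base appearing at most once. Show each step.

((((((a⁴ / b³) / a²) · a) · b)⁴) · a⁻¹)²
= ((((((a⁴ / b³) / a²) · a) · b)⁴)²) · ((a⁻¹)²)    [power of a product]
= (((((a⁴ / b³) / a²) · a) · b)⁸) · ((a⁻¹)²)    [power of a power]
= (((((a⁴ / b³) / a²) · a)⁸) · (b⁸)) · ((a⁻¹)²)    [power of a product]
= (((((a⁴ / b³) / a²)⁸) · (a⁸)) · (b⁸)) · ((a⁻¹)²)    [power of a product]
= (((((a⁴ / b³)⁸) / ((a²)⁸)) · (a⁸)) · (b⁸)) · ((a⁻¹)²)    [power of a quotient]
= ((((((a⁴)⁸) / ((b³)⁸)) / ((a²)⁸)) · (a⁸)) · (b⁸)) · ((a⁻¹)²)    [power of a quotient]
= ((((a³² / ((b³)⁸)) / ((a²)⁸)) · (a⁸)) · (b⁸)) · ((a⁻¹)²)    [power of a power]
= ((((a³² / b²⁴) / ((a²)⁸)) · (a⁸)) · (b⁸)) · ((a⁻¹)²)    [power of a power]
= ((((a³² / b²⁴) / a¹⁶) · (a⁸)) · (b⁸)) · ((a⁻¹)²)    [power of a power]
= ((((a³² / b²⁴) / a¹⁶) · a⁸) · b⁸) · a⁻²    [power of a power]
= a²²·b⁻¹⁶    [quotient of powers; product of powers]

a²²·b⁻¹⁶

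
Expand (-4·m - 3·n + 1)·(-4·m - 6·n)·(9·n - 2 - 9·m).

-180·m^2·n + 4·m^2 - 144·m^3 + 162·m·n^2 - 54·m·n + 162·n^3 - 90·n^2 + 8·m + 12·n

(-4·m - 3·n + 1)·(-4·m - 6·n)·(9·n - 2 - 9·m)
= (16·m^2 + 24·m·n + 12·m·n + 18·n^2 - 4·m - 6·n)·(9·n - 2 - 9·m)    [distributive law]
= (16·m^2 + 36·m·n + 18·n^2 - 4·m - 6·n)·(9·n - 2 - 9·m)    [combine like terms]
= 144·m^2·n - 32·m^2 - 144·m^3 + 324·m·n^2 - 72·m·n - 324·m^2·n + 162·n^3 - 36·n^2 - 162·m·n^2 - 36·m·n + 8·m + 36·m^2 - 54·n^2 + 12·n + 54·m·n    [distributive law]
= -180·m^2·n + 4·m^2 - 144·m^3 + 162·m·n^2 - 54·m·n + 162·n^3 - 90·n^2 + 8·m + 12·n    [combine like terms]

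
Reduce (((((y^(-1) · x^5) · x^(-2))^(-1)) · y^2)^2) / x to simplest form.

(((((y^(-1) · x^5) · x^(-2))^(-1)) · y^2)^2) / x
= (((((y^(-1) · x^5) · x^(-2))^(-1))^2) · ((y^2)^2)) / x    [power of a product]
= ((((y^(-1) · x^5) · x^(-2))^(-2)) · ((y^2)^2)) / x    [power of a power]
= ((((y^(-1) · x^5)^(-2)) · ((x^(-2))^(-2))) · ((y^2)^2)) / x    [power of a product]
= (((((y^(-1))^(-2)) · ((x^5)^(-2))) · ((x^(-2))^(-2))) · ((y^2)^2)) / x    [power of a product]
= (((y^2 · ((x^5)^(-2))) · ((x^(-2))^(-2))) · ((y^2)^2)) / x    [power of a power]
= (((y^2 · x^(-10)) · ((x^(-2))^(-2))) · ((y^2)^2)) / x    [power of a power]
= (((y^2 · x^(-10)) · x^4) · ((y^2)^2)) / x    [power of a power]
= (((y^2 · x^(-10)) · x^4) · y^4) / x    [power of a power]
= x^(-7)·y^6    [quotient of powers; product of powers]

x^(-7)·y^6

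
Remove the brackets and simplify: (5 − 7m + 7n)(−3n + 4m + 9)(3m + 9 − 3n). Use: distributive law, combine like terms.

(5 − 7m + 7n)(−3n + 4m + 9)(3m + 9 − 3n)
= (−15n + 20m + 45 + 21mn − 28m² − 63m − 21n² + 28mn + 63n)(3m + 9 − 3n)    [distributive law]
= (48n − 43m + 45 + 49mn − 28m² − 21n²)(3m + 9 − 3n)    [combine like terms]
= 144mn + 432n − 144n² − 129m² − 387m + 129mn + 135m + 405 − 135n + 147m²n + 441mn − 147mn² − 84m³ − 252m² + 84m²n − 63mn² − 189n² + 63n³    [distributive law]
= 714mn + 297n − 333n² − 381m² − 252m + 405 + 231m²n − 210mn² − 84m³ + 63n³    [combine like terms]

714mn + 297n − 333n² − 381m² − 252m + 405 + 231m²n − 210mn² − 84m³ + 63n³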